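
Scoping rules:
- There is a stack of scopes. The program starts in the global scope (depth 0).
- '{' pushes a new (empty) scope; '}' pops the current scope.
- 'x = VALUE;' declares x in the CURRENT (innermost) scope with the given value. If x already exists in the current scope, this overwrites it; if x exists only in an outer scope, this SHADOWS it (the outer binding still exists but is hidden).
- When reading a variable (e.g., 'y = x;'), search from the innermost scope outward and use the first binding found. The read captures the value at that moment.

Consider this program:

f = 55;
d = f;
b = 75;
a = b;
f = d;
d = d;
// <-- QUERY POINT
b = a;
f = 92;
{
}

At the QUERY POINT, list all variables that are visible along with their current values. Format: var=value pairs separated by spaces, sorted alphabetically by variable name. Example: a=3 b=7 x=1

Step 1: declare f=55 at depth 0
Step 2: declare d=(read f)=55 at depth 0
Step 3: declare b=75 at depth 0
Step 4: declare a=(read b)=75 at depth 0
Step 5: declare f=(read d)=55 at depth 0
Step 6: declare d=(read d)=55 at depth 0
Visible at query point: a=75 b=75 d=55 f=55

Answer: a=75 b=75 d=55 f=55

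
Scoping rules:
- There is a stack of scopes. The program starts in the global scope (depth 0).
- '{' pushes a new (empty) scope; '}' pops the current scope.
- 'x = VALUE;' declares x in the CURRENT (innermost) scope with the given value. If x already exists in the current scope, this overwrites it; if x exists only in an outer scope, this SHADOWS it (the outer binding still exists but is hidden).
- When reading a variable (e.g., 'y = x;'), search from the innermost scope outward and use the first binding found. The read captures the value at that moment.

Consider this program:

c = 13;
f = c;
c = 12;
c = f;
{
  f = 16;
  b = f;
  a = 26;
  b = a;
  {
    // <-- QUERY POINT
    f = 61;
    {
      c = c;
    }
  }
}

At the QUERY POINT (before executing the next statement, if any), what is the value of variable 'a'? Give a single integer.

Step 1: declare c=13 at depth 0
Step 2: declare f=(read c)=13 at depth 0
Step 3: declare c=12 at depth 0
Step 4: declare c=(read f)=13 at depth 0
Step 5: enter scope (depth=1)
Step 6: declare f=16 at depth 1
Step 7: declare b=(read f)=16 at depth 1
Step 8: declare a=26 at depth 1
Step 9: declare b=(read a)=26 at depth 1
Step 10: enter scope (depth=2)
Visible at query point: a=26 b=26 c=13 f=16

Answer: 26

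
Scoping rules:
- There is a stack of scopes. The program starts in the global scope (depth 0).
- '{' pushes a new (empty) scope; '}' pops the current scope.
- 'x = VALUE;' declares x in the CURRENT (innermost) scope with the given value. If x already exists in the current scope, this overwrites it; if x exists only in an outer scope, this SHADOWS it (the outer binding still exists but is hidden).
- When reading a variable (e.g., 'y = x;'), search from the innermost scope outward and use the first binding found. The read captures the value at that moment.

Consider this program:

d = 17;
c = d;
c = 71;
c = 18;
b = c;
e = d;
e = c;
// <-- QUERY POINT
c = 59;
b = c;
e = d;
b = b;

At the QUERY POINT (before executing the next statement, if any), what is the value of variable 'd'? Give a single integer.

Answer: 17

Derivation:
Step 1: declare d=17 at depth 0
Step 2: declare c=(read d)=17 at depth 0
Step 3: declare c=71 at depth 0
Step 4: declare c=18 at depth 0
Step 5: declare b=(read c)=18 at depth 0
Step 6: declare e=(read d)=17 at depth 0
Step 7: declare e=(read c)=18 at depth 0
Visible at query point: b=18 c=18 d=17 e=18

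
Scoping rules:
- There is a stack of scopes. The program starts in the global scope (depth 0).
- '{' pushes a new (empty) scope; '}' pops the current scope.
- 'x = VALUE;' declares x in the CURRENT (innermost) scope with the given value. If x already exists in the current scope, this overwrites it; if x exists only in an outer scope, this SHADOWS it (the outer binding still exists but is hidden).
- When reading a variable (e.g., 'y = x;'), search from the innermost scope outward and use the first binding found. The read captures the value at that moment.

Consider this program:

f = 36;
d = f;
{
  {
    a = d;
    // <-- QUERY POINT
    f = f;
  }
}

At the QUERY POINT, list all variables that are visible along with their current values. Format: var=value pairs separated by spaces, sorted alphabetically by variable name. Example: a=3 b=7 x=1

Step 1: declare f=36 at depth 0
Step 2: declare d=(read f)=36 at depth 0
Step 3: enter scope (depth=1)
Step 4: enter scope (depth=2)
Step 5: declare a=(read d)=36 at depth 2
Visible at query point: a=36 d=36 f=36

Answer: a=36 d=36 f=36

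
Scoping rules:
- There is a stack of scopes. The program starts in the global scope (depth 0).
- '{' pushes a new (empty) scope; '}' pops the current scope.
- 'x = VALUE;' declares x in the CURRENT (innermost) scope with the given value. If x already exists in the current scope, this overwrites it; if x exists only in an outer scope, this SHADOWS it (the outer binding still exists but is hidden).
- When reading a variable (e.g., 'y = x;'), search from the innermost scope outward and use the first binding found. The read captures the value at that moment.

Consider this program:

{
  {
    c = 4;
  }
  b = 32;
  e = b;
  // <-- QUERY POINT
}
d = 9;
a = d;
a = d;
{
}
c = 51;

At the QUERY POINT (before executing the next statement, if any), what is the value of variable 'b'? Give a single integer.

Answer: 32

Derivation:
Step 1: enter scope (depth=1)
Step 2: enter scope (depth=2)
Step 3: declare c=4 at depth 2
Step 4: exit scope (depth=1)
Step 5: declare b=32 at depth 1
Step 6: declare e=(read b)=32 at depth 1
Visible at query point: b=32 e=32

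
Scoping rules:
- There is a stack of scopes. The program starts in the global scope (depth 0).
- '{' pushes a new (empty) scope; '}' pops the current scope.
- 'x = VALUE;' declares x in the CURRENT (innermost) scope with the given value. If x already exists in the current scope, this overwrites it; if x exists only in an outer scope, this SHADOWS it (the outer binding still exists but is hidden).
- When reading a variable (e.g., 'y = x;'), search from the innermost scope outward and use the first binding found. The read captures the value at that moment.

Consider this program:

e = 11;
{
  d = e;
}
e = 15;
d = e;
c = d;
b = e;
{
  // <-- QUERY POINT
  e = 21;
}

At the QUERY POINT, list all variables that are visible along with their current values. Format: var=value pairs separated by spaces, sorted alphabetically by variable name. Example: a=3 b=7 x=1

Step 1: declare e=11 at depth 0
Step 2: enter scope (depth=1)
Step 3: declare d=(read e)=11 at depth 1
Step 4: exit scope (depth=0)
Step 5: declare e=15 at depth 0
Step 6: declare d=(read e)=15 at depth 0
Step 7: declare c=(read d)=15 at depth 0
Step 8: declare b=(read e)=15 at depth 0
Step 9: enter scope (depth=1)
Visible at query point: b=15 c=15 d=15 e=15

Answer: b=15 c=15 d=15 e=15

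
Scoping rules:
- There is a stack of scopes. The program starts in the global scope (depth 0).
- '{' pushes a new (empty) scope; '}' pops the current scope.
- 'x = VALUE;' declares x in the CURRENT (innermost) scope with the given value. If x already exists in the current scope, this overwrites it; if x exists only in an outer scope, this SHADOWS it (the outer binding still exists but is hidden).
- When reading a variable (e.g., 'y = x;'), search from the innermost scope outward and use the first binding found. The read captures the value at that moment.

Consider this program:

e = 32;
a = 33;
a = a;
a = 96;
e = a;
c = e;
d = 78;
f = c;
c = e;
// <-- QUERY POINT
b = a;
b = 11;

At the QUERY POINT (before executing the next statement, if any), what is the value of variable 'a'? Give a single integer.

Step 1: declare e=32 at depth 0
Step 2: declare a=33 at depth 0
Step 3: declare a=(read a)=33 at depth 0
Step 4: declare a=96 at depth 0
Step 5: declare e=(read a)=96 at depth 0
Step 6: declare c=(read e)=96 at depth 0
Step 7: declare d=78 at depth 0
Step 8: declare f=(read c)=96 at depth 0
Step 9: declare c=(read e)=96 at depth 0
Visible at query point: a=96 c=96 d=78 e=96 f=96

Answer: 96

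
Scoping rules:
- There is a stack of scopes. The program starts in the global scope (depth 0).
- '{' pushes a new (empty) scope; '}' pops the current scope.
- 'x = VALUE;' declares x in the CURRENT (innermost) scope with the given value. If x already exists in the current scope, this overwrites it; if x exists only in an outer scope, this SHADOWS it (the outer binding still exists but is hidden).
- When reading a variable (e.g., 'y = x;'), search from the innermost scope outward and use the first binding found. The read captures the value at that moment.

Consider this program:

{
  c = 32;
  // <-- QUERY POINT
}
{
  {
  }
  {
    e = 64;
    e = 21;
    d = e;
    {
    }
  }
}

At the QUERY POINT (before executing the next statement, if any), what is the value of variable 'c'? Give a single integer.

Step 1: enter scope (depth=1)
Step 2: declare c=32 at depth 1
Visible at query point: c=32

Answer: 32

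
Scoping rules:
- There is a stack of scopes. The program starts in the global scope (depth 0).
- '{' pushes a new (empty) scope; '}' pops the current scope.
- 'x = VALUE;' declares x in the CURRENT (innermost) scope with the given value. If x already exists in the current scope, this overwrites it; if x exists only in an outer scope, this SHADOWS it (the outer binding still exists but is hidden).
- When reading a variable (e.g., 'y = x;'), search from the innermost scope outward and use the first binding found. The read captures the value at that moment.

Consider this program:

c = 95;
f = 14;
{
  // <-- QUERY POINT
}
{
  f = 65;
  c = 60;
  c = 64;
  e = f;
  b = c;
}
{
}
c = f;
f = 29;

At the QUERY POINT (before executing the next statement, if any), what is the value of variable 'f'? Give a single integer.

Answer: 14

Derivation:
Step 1: declare c=95 at depth 0
Step 2: declare f=14 at depth 0
Step 3: enter scope (depth=1)
Visible at query point: c=95 f=14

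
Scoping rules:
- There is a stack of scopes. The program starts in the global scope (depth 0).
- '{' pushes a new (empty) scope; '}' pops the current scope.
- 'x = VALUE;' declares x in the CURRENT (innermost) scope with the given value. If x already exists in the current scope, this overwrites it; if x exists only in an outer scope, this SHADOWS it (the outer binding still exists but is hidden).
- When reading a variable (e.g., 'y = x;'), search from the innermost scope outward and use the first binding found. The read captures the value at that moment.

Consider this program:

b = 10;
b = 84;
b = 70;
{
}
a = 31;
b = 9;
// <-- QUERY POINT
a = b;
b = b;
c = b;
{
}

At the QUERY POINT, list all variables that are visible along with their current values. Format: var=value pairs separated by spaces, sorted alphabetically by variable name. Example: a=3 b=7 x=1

Answer: a=31 b=9

Derivation:
Step 1: declare b=10 at depth 0
Step 2: declare b=84 at depth 0
Step 3: declare b=70 at depth 0
Step 4: enter scope (depth=1)
Step 5: exit scope (depth=0)
Step 6: declare a=31 at depth 0
Step 7: declare b=9 at depth 0
Visible at query point: a=31 b=9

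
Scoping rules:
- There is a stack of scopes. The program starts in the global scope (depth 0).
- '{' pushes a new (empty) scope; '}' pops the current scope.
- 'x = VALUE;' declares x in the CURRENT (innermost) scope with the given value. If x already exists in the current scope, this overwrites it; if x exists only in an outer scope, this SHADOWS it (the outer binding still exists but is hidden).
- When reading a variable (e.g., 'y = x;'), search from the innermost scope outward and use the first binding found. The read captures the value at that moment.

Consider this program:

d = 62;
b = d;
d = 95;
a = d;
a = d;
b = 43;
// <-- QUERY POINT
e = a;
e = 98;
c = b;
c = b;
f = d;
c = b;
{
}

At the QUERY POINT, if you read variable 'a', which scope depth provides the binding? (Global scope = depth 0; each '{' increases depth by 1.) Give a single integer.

Step 1: declare d=62 at depth 0
Step 2: declare b=(read d)=62 at depth 0
Step 3: declare d=95 at depth 0
Step 4: declare a=(read d)=95 at depth 0
Step 5: declare a=(read d)=95 at depth 0
Step 6: declare b=43 at depth 0
Visible at query point: a=95 b=43 d=95

Answer: 0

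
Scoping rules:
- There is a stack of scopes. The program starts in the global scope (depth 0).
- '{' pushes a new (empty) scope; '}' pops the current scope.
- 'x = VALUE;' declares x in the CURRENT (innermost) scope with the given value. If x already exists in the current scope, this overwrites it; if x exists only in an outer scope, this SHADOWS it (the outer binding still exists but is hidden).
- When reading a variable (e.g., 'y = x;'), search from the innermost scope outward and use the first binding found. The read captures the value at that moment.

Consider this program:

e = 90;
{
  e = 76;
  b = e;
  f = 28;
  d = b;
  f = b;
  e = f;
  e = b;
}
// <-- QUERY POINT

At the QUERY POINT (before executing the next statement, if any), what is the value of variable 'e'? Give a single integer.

Answer: 90

Derivation:
Step 1: declare e=90 at depth 0
Step 2: enter scope (depth=1)
Step 3: declare e=76 at depth 1
Step 4: declare b=(read e)=76 at depth 1
Step 5: declare f=28 at depth 1
Step 6: declare d=(read b)=76 at depth 1
Step 7: declare f=(read b)=76 at depth 1
Step 8: declare e=(read f)=76 at depth 1
Step 9: declare e=(read b)=76 at depth 1
Step 10: exit scope (depth=0)
Visible at query point: e=90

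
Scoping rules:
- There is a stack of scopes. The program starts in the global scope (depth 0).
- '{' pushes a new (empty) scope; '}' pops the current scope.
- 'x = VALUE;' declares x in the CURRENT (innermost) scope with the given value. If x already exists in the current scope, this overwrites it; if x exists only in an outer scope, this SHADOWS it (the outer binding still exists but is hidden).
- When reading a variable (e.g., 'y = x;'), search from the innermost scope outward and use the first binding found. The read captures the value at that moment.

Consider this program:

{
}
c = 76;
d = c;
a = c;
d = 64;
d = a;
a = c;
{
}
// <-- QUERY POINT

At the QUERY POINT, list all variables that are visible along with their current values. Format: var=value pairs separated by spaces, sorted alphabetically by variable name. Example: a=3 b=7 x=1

Step 1: enter scope (depth=1)
Step 2: exit scope (depth=0)
Step 3: declare c=76 at depth 0
Step 4: declare d=(read c)=76 at depth 0
Step 5: declare a=(read c)=76 at depth 0
Step 6: declare d=64 at depth 0
Step 7: declare d=(read a)=76 at depth 0
Step 8: declare a=(read c)=76 at depth 0
Step 9: enter scope (depth=1)
Step 10: exit scope (depth=0)
Visible at query point: a=76 c=76 d=76

Answer: a=76 c=76 d=76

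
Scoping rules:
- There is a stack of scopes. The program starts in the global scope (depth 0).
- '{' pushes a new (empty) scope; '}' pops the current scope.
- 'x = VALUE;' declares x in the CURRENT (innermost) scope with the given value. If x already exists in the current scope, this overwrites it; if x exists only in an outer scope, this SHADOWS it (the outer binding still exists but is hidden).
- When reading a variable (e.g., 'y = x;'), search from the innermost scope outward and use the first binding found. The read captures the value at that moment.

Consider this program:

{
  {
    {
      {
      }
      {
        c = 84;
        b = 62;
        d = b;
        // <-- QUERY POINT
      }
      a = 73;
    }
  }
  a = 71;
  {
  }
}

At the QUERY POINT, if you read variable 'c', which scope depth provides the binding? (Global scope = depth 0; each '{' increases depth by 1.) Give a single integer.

Answer: 4

Derivation:
Step 1: enter scope (depth=1)
Step 2: enter scope (depth=2)
Step 3: enter scope (depth=3)
Step 4: enter scope (depth=4)
Step 5: exit scope (depth=3)
Step 6: enter scope (depth=4)
Step 7: declare c=84 at depth 4
Step 8: declare b=62 at depth 4
Step 9: declare d=(read b)=62 at depth 4
Visible at query point: b=62 c=84 d=62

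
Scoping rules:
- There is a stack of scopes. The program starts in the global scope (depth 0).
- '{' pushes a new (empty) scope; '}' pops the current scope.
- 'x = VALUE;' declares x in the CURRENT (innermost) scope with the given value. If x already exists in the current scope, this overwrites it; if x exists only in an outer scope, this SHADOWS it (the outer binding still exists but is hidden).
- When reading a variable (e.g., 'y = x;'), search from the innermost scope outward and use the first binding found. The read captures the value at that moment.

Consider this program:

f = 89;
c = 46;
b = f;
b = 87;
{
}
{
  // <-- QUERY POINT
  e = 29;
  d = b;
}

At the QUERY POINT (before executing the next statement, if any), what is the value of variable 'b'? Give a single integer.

Step 1: declare f=89 at depth 0
Step 2: declare c=46 at depth 0
Step 3: declare b=(read f)=89 at depth 0
Step 4: declare b=87 at depth 0
Step 5: enter scope (depth=1)
Step 6: exit scope (depth=0)
Step 7: enter scope (depth=1)
Visible at query point: b=87 c=46 f=89

Answer: 87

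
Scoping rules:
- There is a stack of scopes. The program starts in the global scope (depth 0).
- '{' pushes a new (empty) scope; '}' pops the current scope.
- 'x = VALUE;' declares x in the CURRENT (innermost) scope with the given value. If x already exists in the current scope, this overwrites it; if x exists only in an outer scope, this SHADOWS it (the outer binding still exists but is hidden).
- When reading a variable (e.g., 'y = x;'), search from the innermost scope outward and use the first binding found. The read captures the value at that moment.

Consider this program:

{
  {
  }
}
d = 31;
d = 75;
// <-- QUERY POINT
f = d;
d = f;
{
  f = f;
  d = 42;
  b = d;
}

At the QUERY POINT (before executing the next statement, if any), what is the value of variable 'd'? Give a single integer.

Answer: 75

Derivation:
Step 1: enter scope (depth=1)
Step 2: enter scope (depth=2)
Step 3: exit scope (depth=1)
Step 4: exit scope (depth=0)
Step 5: declare d=31 at depth 0
Step 6: declare d=75 at depth 0
Visible at query point: d=75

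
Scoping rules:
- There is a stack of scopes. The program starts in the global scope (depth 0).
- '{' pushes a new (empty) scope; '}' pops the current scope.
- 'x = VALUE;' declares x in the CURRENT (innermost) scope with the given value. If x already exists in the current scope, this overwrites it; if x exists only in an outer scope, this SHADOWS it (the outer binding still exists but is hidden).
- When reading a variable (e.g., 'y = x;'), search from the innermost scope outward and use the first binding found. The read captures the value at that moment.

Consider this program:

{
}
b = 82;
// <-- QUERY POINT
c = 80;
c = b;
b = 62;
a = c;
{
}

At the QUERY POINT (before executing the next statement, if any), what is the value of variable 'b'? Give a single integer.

Answer: 82

Derivation:
Step 1: enter scope (depth=1)
Step 2: exit scope (depth=0)
Step 3: declare b=82 at depth 0
Visible at query point: b=82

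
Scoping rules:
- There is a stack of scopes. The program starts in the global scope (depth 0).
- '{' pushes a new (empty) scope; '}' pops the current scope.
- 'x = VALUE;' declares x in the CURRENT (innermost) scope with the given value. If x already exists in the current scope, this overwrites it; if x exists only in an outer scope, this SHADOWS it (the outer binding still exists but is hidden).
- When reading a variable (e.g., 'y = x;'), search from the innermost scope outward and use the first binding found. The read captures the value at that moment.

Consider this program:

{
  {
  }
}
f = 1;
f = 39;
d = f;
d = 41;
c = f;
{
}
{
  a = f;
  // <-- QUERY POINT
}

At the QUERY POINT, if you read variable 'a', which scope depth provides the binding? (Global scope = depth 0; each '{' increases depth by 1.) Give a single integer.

Step 1: enter scope (depth=1)
Step 2: enter scope (depth=2)
Step 3: exit scope (depth=1)
Step 4: exit scope (depth=0)
Step 5: declare f=1 at depth 0
Step 6: declare f=39 at depth 0
Step 7: declare d=(read f)=39 at depth 0
Step 8: declare d=41 at depth 0
Step 9: declare c=(read f)=39 at depth 0
Step 10: enter scope (depth=1)
Step 11: exit scope (depth=0)
Step 12: enter scope (depth=1)
Step 13: declare a=(read f)=39 at depth 1
Visible at query point: a=39 c=39 d=41 f=39

Answer: 1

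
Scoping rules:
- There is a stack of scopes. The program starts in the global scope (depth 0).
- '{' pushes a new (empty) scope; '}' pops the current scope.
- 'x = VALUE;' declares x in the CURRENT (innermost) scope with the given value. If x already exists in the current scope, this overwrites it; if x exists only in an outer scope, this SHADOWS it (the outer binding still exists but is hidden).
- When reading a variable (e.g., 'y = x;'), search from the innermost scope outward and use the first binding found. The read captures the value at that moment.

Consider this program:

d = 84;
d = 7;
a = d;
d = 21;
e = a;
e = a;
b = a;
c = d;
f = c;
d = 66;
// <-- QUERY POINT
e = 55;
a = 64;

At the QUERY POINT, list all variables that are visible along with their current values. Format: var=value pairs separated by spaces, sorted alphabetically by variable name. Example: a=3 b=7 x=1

Step 1: declare d=84 at depth 0
Step 2: declare d=7 at depth 0
Step 3: declare a=(read d)=7 at depth 0
Step 4: declare d=21 at depth 0
Step 5: declare e=(read a)=7 at depth 0
Step 6: declare e=(read a)=7 at depth 0
Step 7: declare b=(read a)=7 at depth 0
Step 8: declare c=(read d)=21 at depth 0
Step 9: declare f=(read c)=21 at depth 0
Step 10: declare d=66 at depth 0
Visible at query point: a=7 b=7 c=21 d=66 e=7 f=21

Answer: a=7 b=7 c=21 d=66 e=7 f=21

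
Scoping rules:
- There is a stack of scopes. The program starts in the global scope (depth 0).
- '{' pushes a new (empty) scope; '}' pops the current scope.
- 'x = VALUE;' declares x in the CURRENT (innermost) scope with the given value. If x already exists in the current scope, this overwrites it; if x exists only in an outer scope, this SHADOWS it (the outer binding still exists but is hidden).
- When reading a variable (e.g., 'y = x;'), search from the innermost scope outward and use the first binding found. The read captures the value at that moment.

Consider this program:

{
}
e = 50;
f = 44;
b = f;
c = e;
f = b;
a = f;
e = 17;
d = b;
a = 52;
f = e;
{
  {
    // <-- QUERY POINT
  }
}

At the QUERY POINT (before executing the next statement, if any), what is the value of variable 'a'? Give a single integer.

Step 1: enter scope (depth=1)
Step 2: exit scope (depth=0)
Step 3: declare e=50 at depth 0
Step 4: declare f=44 at depth 0
Step 5: declare b=(read f)=44 at depth 0
Step 6: declare c=(read e)=50 at depth 0
Step 7: declare f=(read b)=44 at depth 0
Step 8: declare a=(read f)=44 at depth 0
Step 9: declare e=17 at depth 0
Step 10: declare d=(read b)=44 at depth 0
Step 11: declare a=52 at depth 0
Step 12: declare f=(read e)=17 at depth 0
Step 13: enter scope (depth=1)
Step 14: enter scope (depth=2)
Visible at query point: a=52 b=44 c=50 d=44 e=17 f=17

Answer: 52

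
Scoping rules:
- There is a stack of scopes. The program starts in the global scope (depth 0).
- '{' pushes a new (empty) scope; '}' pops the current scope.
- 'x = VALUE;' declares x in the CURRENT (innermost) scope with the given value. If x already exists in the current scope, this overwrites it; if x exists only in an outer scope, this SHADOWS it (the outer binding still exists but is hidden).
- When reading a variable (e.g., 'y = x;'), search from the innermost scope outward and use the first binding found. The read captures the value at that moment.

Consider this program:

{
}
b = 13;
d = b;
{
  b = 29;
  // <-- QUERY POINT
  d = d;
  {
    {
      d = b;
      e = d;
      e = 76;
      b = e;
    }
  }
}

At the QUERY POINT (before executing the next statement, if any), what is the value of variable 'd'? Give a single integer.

Answer: 13

Derivation:
Step 1: enter scope (depth=1)
Step 2: exit scope (depth=0)
Step 3: declare b=13 at depth 0
Step 4: declare d=(read b)=13 at depth 0
Step 5: enter scope (depth=1)
Step 6: declare b=29 at depth 1
Visible at query point: b=29 d=13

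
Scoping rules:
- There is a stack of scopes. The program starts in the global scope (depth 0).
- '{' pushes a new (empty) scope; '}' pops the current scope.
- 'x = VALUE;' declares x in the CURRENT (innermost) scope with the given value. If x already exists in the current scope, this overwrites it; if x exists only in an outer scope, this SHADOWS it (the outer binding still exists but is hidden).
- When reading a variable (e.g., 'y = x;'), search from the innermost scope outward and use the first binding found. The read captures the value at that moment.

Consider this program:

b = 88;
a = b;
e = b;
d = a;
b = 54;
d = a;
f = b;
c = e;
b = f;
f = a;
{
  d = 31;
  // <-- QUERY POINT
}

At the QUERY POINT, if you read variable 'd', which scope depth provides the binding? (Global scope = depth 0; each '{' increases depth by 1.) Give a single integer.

Answer: 1

Derivation:
Step 1: declare b=88 at depth 0
Step 2: declare a=(read b)=88 at depth 0
Step 3: declare e=(read b)=88 at depth 0
Step 4: declare d=(read a)=88 at depth 0
Step 5: declare b=54 at depth 0
Step 6: declare d=(read a)=88 at depth 0
Step 7: declare f=(read b)=54 at depth 0
Step 8: declare c=(read e)=88 at depth 0
Step 9: declare b=(read f)=54 at depth 0
Step 10: declare f=(read a)=88 at depth 0
Step 11: enter scope (depth=1)
Step 12: declare d=31 at depth 1
Visible at query point: a=88 b=54 c=88 d=31 e=88 f=88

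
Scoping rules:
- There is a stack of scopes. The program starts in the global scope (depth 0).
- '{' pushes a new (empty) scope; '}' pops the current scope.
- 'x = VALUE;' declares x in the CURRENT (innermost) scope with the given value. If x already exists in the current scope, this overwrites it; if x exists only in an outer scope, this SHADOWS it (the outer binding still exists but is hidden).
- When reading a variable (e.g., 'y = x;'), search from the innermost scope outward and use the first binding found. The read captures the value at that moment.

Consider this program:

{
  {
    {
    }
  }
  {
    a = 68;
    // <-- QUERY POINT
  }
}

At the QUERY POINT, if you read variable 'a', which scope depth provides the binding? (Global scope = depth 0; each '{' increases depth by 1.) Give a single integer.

Step 1: enter scope (depth=1)
Step 2: enter scope (depth=2)
Step 3: enter scope (depth=3)
Step 4: exit scope (depth=2)
Step 5: exit scope (depth=1)
Step 6: enter scope (depth=2)
Step 7: declare a=68 at depth 2
Visible at query point: a=68

Answer: 2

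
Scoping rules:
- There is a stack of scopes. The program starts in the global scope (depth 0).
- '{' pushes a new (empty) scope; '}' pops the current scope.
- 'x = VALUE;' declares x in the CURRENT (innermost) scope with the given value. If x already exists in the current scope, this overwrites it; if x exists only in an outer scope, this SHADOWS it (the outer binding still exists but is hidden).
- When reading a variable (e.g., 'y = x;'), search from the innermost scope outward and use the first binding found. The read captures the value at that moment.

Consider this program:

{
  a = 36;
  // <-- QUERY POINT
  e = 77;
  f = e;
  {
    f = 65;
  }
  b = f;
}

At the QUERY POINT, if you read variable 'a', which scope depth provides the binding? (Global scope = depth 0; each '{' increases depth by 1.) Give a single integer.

Step 1: enter scope (depth=1)
Step 2: declare a=36 at depth 1
Visible at query point: a=36

Answer: 1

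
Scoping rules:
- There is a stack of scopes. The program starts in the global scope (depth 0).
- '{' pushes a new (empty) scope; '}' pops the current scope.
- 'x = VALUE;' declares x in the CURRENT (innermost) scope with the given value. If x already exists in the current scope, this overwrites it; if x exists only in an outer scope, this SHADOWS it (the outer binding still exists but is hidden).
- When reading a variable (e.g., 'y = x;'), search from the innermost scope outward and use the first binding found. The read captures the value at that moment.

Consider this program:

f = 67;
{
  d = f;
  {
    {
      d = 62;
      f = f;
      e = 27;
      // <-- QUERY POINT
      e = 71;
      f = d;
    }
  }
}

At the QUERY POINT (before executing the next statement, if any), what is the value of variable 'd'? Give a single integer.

Answer: 62

Derivation:
Step 1: declare f=67 at depth 0
Step 2: enter scope (depth=1)
Step 3: declare d=(read f)=67 at depth 1
Step 4: enter scope (depth=2)
Step 5: enter scope (depth=3)
Step 6: declare d=62 at depth 3
Step 7: declare f=(read f)=67 at depth 3
Step 8: declare e=27 at depth 3
Visible at query point: d=62 e=27 f=67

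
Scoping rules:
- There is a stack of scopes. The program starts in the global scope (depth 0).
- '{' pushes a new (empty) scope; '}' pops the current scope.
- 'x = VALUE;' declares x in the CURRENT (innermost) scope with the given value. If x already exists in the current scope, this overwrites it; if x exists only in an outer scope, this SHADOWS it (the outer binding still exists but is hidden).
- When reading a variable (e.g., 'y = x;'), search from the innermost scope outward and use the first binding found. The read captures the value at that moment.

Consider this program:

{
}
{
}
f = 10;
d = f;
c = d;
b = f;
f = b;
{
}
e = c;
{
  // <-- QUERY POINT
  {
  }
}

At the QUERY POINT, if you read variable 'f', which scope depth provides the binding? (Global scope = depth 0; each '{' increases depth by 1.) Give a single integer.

Step 1: enter scope (depth=1)
Step 2: exit scope (depth=0)
Step 3: enter scope (depth=1)
Step 4: exit scope (depth=0)
Step 5: declare f=10 at depth 0
Step 6: declare d=(read f)=10 at depth 0
Step 7: declare c=(read d)=10 at depth 0
Step 8: declare b=(read f)=10 at depth 0
Step 9: declare f=(read b)=10 at depth 0
Step 10: enter scope (depth=1)
Step 11: exit scope (depth=0)
Step 12: declare e=(read c)=10 at depth 0
Step 13: enter scope (depth=1)
Visible at query point: b=10 c=10 d=10 e=10 f=10

Answer: 0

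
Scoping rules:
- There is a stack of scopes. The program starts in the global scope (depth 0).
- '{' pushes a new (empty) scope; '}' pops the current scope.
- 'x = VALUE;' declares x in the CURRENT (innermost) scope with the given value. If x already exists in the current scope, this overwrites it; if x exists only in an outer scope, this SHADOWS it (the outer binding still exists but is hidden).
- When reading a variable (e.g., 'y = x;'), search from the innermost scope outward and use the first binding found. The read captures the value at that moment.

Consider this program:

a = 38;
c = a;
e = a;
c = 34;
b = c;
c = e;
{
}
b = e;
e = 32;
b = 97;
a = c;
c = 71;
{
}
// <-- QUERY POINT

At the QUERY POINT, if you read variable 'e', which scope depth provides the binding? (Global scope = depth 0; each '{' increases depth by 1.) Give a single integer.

Answer: 0

Derivation:
Step 1: declare a=38 at depth 0
Step 2: declare c=(read a)=38 at depth 0
Step 3: declare e=(read a)=38 at depth 0
Step 4: declare c=34 at depth 0
Step 5: declare b=(read c)=34 at depth 0
Step 6: declare c=(read e)=38 at depth 0
Step 7: enter scope (depth=1)
Step 8: exit scope (depth=0)
Step 9: declare b=(read e)=38 at depth 0
Step 10: declare e=32 at depth 0
Step 11: declare b=97 at depth 0
Step 12: declare a=(read c)=38 at depth 0
Step 13: declare c=71 at depth 0
Step 14: enter scope (depth=1)
Step 15: exit scope (depth=0)
Visible at query point: a=38 b=97 c=71 e=32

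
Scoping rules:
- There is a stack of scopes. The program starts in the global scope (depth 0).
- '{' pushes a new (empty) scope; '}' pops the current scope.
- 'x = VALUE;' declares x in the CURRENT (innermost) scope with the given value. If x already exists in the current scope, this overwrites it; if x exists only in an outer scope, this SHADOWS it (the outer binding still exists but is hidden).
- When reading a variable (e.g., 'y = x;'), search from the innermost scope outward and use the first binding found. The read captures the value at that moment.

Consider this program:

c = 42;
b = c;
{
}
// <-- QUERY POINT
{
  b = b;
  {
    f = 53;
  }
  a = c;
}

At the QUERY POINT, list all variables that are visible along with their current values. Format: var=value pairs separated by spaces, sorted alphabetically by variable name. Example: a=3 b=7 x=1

Step 1: declare c=42 at depth 0
Step 2: declare b=(read c)=42 at depth 0
Step 3: enter scope (depth=1)
Step 4: exit scope (depth=0)
Visible at query point: b=42 c=42

Answer: b=42 c=42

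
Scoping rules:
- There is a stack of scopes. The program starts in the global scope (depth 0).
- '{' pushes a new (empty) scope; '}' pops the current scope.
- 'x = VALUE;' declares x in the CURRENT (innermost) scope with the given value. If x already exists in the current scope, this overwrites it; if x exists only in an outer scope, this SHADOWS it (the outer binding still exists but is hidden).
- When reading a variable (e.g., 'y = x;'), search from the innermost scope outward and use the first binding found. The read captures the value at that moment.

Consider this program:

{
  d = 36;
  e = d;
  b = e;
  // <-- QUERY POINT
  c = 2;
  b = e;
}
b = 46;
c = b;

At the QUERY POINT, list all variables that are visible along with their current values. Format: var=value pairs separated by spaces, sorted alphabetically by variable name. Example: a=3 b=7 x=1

Answer: b=36 d=36 e=36

Derivation:
Step 1: enter scope (depth=1)
Step 2: declare d=36 at depth 1
Step 3: declare e=(read d)=36 at depth 1
Step 4: declare b=(read e)=36 at depth 1
Visible at query point: b=36 d=36 e=36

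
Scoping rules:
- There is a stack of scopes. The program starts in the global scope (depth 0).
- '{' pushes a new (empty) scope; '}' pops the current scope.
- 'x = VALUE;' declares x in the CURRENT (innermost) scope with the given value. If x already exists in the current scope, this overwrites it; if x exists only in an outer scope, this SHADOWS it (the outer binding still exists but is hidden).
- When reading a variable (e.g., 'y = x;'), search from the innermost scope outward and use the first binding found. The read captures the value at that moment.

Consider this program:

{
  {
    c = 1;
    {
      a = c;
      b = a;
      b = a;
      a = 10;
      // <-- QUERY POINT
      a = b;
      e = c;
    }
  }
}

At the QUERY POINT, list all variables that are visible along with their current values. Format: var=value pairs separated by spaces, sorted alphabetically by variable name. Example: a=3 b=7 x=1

Answer: a=10 b=1 c=1

Derivation:
Step 1: enter scope (depth=1)
Step 2: enter scope (depth=2)
Step 3: declare c=1 at depth 2
Step 4: enter scope (depth=3)
Step 5: declare a=(read c)=1 at depth 3
Step 6: declare b=(read a)=1 at depth 3
Step 7: declare b=(read a)=1 at depth 3
Step 8: declare a=10 at depth 3
Visible at query point: a=10 b=1 c=1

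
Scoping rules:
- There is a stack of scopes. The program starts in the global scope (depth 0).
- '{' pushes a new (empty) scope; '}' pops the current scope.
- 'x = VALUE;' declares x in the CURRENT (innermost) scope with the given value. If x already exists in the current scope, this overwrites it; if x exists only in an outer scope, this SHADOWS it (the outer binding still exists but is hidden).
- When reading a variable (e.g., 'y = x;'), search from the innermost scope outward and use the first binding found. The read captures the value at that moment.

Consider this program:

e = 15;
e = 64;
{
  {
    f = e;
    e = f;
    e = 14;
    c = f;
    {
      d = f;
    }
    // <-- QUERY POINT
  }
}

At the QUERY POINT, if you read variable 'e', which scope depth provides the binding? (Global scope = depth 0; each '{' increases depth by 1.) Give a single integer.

Step 1: declare e=15 at depth 0
Step 2: declare e=64 at depth 0
Step 3: enter scope (depth=1)
Step 4: enter scope (depth=2)
Step 5: declare f=(read e)=64 at depth 2
Step 6: declare e=(read f)=64 at depth 2
Step 7: declare e=14 at depth 2
Step 8: declare c=(read f)=64 at depth 2
Step 9: enter scope (depth=3)
Step 10: declare d=(read f)=64 at depth 3
Step 11: exit scope (depth=2)
Visible at query point: c=64 e=14 f=64

Answer: 2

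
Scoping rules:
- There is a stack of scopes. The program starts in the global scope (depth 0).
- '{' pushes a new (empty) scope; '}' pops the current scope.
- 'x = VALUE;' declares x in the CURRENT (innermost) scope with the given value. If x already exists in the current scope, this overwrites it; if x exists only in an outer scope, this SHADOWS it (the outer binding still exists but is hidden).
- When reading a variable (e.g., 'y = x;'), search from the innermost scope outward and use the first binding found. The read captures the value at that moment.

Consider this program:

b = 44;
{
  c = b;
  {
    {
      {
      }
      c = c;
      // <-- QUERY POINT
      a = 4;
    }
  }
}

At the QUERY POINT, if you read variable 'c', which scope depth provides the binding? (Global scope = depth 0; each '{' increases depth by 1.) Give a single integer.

Answer: 3

Derivation:
Step 1: declare b=44 at depth 0
Step 2: enter scope (depth=1)
Step 3: declare c=(read b)=44 at depth 1
Step 4: enter scope (depth=2)
Step 5: enter scope (depth=3)
Step 6: enter scope (depth=4)
Step 7: exit scope (depth=3)
Step 8: declare c=(read c)=44 at depth 3
Visible at query point: b=44 c=44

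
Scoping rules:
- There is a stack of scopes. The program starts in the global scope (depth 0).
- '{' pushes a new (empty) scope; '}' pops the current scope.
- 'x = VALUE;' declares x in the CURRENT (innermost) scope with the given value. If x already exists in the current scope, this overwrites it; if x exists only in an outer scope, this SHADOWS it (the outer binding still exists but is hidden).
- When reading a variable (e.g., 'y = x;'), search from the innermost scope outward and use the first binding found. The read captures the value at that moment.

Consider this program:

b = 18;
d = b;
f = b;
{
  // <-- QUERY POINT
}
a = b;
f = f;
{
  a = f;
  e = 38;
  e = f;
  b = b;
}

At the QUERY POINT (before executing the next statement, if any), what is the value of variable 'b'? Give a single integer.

Step 1: declare b=18 at depth 0
Step 2: declare d=(read b)=18 at depth 0
Step 3: declare f=(read b)=18 at depth 0
Step 4: enter scope (depth=1)
Visible at query point: b=18 d=18 f=18

Answer: 18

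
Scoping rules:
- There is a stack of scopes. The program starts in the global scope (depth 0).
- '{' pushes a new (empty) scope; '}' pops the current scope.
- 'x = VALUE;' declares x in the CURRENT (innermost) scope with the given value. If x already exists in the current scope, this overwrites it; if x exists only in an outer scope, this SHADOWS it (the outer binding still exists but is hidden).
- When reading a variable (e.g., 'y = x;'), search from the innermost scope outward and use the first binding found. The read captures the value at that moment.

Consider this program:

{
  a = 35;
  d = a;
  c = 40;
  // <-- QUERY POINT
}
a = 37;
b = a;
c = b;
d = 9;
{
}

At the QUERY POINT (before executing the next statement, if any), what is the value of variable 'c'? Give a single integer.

Step 1: enter scope (depth=1)
Step 2: declare a=35 at depth 1
Step 3: declare d=(read a)=35 at depth 1
Step 4: declare c=40 at depth 1
Visible at query point: a=35 c=40 d=35

Answer: 40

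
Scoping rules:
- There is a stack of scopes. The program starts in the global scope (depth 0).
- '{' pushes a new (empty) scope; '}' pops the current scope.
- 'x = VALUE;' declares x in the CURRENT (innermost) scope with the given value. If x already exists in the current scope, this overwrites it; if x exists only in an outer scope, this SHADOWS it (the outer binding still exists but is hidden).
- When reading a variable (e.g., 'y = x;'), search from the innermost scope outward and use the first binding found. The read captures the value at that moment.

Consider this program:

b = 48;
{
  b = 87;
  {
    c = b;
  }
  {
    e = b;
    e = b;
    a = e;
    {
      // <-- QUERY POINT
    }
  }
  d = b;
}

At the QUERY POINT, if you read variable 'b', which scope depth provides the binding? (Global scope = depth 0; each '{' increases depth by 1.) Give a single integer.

Answer: 1

Derivation:
Step 1: declare b=48 at depth 0
Step 2: enter scope (depth=1)
Step 3: declare b=87 at depth 1
Step 4: enter scope (depth=2)
Step 5: declare c=(read b)=87 at depth 2
Step 6: exit scope (depth=1)
Step 7: enter scope (depth=2)
Step 8: declare e=(read b)=87 at depth 2
Step 9: declare e=(read b)=87 at depth 2
Step 10: declare a=(read e)=87 at depth 2
Step 11: enter scope (depth=3)
Visible at query point: a=87 b=87 e=87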